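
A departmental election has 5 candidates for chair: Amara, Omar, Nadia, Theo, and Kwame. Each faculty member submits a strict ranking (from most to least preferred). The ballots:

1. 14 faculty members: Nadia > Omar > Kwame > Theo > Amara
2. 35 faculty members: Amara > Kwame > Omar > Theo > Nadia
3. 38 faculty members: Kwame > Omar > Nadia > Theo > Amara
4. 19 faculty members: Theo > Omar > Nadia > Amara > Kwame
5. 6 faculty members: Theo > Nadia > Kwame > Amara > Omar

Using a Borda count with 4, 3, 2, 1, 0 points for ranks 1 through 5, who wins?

Kwame

Amara: 14·0 + 35·4 + 38·0 + 19·1 + 6·1 = 165
Omar: 14·3 + 35·2 + 38·3 + 19·3 + 6·0 = 283
Nadia: 14·4 + 35·0 + 38·2 + 19·2 + 6·3 = 188
Theo: 14·1 + 35·1 + 38·1 + 19·4 + 6·4 = 187
Kwame: 14·2 + 35·3 + 38·4 + 19·0 + 6·2 = 297
Kwame has the highest Borda score (297).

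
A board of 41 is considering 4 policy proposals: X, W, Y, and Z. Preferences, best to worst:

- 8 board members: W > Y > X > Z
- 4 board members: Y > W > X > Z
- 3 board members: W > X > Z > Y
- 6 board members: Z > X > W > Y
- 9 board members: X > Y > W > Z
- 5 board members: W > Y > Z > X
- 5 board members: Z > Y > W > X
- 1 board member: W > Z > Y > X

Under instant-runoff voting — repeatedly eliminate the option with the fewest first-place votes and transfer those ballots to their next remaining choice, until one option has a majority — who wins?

W

Round 1: X 9, W 17, Y 4, Z 11. Eliminate Y.
Round 2: X 9, W 21, Z 11. W has a majority.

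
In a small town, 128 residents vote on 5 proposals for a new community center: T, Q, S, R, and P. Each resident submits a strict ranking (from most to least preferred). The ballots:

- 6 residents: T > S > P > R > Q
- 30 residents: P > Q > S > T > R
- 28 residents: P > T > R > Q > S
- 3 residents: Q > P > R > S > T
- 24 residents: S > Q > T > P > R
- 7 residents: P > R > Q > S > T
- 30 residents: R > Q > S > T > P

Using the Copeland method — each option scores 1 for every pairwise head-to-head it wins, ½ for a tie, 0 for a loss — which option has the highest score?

P

T: beats R; loses to Q, S, and P → score 1.
Q: beats T and S; loses to R and P → score 2.
S: beats T; loses to Q, R, and P → score 1.
R: beats Q and S; loses to T and P → score 2.
P: beats T, Q, S, and R → score 4.
P has the best pairwise record.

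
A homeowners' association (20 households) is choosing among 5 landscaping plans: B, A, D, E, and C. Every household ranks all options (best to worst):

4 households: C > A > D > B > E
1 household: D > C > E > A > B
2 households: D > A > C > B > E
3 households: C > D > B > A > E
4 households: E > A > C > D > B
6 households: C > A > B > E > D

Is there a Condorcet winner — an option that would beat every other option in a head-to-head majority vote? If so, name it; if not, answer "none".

C

C vs B: 20–0 for C.
C vs A: 14–6 for C.
C vs D: 17–3 for C.
C vs E: 16–4 for C.
C beats every other option head-to-head.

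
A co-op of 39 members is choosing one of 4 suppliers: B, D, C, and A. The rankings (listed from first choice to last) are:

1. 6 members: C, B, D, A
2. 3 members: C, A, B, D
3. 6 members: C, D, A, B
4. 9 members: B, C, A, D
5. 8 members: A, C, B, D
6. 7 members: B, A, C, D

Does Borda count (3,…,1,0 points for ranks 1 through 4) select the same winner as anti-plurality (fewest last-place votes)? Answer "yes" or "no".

Borda — scores: B 71, D 18, C 86, A 59. Winner: C.
Anti-plurality — last-place votes: B 6, D 27, C 0, A 6. Winner: C.
The two methods agree.

yes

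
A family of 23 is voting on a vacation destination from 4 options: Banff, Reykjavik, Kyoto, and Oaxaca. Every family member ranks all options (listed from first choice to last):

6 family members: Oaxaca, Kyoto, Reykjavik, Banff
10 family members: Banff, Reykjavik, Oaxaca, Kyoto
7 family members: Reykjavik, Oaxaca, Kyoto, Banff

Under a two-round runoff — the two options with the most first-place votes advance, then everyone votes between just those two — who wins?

Reykjavik

Round 1 first-place votes: Banff 10, Reykjavik 7, Kyoto 0, Oaxaca 6.
Banff and Reykjavik advance.
Runoff: Banff is preferred to Reykjavik by 10 voters; Reykjavik by 13.
Reykjavik wins the runoff.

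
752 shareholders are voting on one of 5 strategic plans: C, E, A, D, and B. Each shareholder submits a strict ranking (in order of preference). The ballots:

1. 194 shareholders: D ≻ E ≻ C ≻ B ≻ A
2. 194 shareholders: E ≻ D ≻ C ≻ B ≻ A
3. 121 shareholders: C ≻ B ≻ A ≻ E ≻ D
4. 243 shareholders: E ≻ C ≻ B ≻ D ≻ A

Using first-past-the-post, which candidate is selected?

E

First-place votes: C 121, E 437, A 0, D 194, B 0.
E has the most first-place votes.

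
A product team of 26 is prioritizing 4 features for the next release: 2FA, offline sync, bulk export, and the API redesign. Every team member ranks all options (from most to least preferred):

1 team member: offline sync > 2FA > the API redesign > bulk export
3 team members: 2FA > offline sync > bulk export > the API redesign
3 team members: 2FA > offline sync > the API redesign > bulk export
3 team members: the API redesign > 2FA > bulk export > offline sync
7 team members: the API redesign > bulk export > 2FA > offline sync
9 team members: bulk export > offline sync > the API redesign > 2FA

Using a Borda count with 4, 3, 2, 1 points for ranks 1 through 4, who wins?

bulk export

2FA: 1·3 + 3·4 + 3·4 + 3·3 + 7·2 + 9·1 = 59
offline sync: 1·4 + 3·3 + 3·3 + 3·1 + 7·1 + 9·3 = 59
bulk export: 1·1 + 3·2 + 3·1 + 3·2 + 7·3 + 9·4 = 73
the API redesign: 1·2 + 3·1 + 3·2 + 3·4 + 7·4 + 9·2 = 69
bulk export has the highest Borda score (73).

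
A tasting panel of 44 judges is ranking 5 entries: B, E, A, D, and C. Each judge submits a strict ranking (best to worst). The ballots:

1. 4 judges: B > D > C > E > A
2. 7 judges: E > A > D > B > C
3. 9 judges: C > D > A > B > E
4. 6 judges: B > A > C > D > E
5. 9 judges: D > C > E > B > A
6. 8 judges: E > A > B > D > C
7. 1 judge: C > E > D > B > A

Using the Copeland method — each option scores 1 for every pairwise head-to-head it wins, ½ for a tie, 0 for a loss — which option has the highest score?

D

B: beats C; loses to E, A, and D → score 1.
E: beats B and A; loses to D and C → score 2.
A: beats B; loses to E, D, and C → score 1.
D: beats B, E, A, and C → score 4.
C: beats E and A; loses to B and D → score 2.
D has the best pairwise record.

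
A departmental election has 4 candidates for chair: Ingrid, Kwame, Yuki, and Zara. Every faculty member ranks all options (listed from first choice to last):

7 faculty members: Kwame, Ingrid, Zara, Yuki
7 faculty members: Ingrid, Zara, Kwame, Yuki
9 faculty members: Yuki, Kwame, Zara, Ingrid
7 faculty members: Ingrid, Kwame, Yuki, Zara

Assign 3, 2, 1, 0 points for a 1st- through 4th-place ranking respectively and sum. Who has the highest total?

Kwame

Ingrid: 7·2 + 7·3 + 9·0 + 7·3 = 56
Kwame: 7·3 + 7·1 + 9·2 + 7·2 = 60
Yuki: 7·0 + 7·0 + 9·3 + 7·1 = 34
Zara: 7·1 + 7·2 + 9·1 + 7·0 = 30
Kwame has the highest Borda score (60).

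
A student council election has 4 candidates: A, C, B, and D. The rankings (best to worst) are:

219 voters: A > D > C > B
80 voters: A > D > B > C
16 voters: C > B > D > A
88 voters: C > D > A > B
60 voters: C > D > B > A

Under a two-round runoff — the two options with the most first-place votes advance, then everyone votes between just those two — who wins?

A

Round 1 first-place votes: A 299, C 164, B 0, D 0.
A and C advance.
Runoff: A is preferred to C by 299 voters; C by 164.
A wins the runoff.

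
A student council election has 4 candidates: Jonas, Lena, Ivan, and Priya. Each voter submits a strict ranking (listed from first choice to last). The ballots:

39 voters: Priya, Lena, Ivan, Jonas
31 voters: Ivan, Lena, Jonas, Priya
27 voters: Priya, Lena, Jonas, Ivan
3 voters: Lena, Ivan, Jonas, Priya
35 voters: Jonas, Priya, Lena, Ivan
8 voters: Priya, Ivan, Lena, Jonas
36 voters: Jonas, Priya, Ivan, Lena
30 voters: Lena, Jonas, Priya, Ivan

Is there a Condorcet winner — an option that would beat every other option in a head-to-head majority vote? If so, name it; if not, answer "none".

none

Checking pairwise contests:
Lena beats Jonas 138–71.
Priya beats Lena 145–64.
Jonas beats Ivan 128–81.
Jonas beats Priya 135–74.
Every option loses at least one head-to-head, so there is no Condorcet winner.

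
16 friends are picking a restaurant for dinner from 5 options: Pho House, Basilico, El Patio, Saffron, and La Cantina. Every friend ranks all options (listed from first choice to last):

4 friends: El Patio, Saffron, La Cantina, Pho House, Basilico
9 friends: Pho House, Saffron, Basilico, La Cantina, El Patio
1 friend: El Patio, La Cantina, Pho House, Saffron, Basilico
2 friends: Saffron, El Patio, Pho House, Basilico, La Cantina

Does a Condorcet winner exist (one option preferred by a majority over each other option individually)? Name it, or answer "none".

Pho House vs Basilico: 16–0 for Pho House.
Pho House vs El Patio: 9–7 for Pho House.
Pho House vs Saffron: 10–6 for Pho House.
Pho House vs La Cantina: 11–5 for Pho House.
Pho House beats every other option head-to-head.

Pho House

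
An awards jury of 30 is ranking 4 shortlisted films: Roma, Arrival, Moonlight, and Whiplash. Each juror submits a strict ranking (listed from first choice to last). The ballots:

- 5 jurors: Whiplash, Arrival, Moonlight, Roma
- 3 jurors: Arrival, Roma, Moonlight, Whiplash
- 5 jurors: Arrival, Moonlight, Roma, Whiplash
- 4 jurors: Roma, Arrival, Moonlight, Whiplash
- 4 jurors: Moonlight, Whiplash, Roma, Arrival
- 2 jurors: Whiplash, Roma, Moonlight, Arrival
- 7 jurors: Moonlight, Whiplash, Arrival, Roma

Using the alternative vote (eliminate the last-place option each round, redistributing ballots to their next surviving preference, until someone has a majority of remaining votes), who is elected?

Round 1: Roma 4, Arrival 8, Moonlight 11, Whiplash 7. Eliminate Roma.
Round 2: Arrival 12, Moonlight 11, Whiplash 7. Eliminate Whiplash.
Round 3: Arrival 17, Moonlight 13. Arrival has a majority.

Arrival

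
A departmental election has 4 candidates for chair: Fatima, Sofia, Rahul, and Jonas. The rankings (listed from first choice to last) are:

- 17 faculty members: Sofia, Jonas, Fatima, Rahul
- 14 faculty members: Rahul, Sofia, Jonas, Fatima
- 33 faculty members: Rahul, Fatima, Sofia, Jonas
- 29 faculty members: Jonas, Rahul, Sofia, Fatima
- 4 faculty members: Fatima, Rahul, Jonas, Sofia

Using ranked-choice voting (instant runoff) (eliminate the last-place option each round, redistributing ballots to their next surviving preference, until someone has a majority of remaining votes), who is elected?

Round 1: Fatima 4, Sofia 17, Rahul 47, Jonas 29. Eliminate Fatima.
Round 2: Sofia 17, Rahul 51, Jonas 29. Rahul has a majority.

Rahul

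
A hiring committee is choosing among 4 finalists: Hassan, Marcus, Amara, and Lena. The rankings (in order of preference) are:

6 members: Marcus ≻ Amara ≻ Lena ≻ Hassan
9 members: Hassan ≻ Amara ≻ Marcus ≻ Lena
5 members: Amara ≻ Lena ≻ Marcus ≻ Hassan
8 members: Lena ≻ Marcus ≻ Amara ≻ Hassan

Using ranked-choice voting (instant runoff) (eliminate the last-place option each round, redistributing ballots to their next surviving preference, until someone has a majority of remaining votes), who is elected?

Round 1: Hassan 9, Marcus 6, Amara 5, Lena 8. Eliminate Amara.
Round 2: Hassan 9, Marcus 6, Lena 13. Eliminate Marcus.
Round 3: Hassan 9, Lena 19. Lena has a majority.

Lena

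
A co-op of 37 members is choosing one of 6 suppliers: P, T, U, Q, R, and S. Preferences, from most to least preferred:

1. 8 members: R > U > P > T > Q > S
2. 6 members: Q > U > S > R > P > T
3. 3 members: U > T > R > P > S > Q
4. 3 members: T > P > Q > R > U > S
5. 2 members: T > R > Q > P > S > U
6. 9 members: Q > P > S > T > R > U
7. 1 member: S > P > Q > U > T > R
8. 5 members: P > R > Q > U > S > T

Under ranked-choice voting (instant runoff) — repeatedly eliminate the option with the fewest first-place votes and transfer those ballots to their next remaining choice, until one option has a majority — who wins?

Round 1: P 5, T 5, U 3, Q 15, R 8, S 1. Eliminate S.
Round 2: P 6, T 5, U 3, Q 15, R 8. Eliminate U.
Round 3: P 6, T 8, Q 15, R 8. Eliminate P.
Round 4: T 8, Q 16, R 13. Eliminate T.
Round 5: Q 19, R 18. Q has a majority.

Q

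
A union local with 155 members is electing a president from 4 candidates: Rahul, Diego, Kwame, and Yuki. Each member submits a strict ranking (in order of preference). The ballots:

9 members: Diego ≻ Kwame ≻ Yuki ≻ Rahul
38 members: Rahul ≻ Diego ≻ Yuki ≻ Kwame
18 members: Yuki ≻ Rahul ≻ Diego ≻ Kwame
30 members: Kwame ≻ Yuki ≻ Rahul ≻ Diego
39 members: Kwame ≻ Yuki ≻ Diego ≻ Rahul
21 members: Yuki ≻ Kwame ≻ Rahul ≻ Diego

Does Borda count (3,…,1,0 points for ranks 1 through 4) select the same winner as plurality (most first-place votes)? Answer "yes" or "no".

Borda — scores: Rahul 201, Diego 160, Kwame 267, Yuki 302. Winner: Yuki.
Plurality — first-place votes: Rahul 38, Diego 9, Kwame 69, Yuki 39. Winner: Kwame.
The two methods disagree.

no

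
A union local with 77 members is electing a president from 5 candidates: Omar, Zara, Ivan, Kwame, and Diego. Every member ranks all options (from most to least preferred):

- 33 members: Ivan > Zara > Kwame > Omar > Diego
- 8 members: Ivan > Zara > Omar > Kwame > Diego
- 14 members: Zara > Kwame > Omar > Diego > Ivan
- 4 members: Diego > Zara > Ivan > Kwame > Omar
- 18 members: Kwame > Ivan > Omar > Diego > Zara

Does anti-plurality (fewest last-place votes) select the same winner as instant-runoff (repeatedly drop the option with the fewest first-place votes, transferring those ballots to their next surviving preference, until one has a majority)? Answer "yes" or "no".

Anti-plurality — last-place votes: Omar 4, Zara 18, Ivan 14, Kwame 0, Diego 41. Winner: Kwame.
Instant-runoff — R1 Omar 0, Zara 14, Ivan 41, Kwame 18, Diego 4 (Ivan winner). Winner: Ivan.
The two methods disagree.

no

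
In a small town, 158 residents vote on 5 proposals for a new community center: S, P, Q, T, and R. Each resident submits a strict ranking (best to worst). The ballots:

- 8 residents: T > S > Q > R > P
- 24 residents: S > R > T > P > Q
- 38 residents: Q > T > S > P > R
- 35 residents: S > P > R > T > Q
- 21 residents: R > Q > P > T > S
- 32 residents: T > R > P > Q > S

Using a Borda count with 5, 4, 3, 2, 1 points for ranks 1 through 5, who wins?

S: 8·4 + 24·5 + 38·3 + 35·5 + 21·1 + 32·1 = 494
P: 8·1 + 24·2 + 38·2 + 35·4 + 21·3 + 32·3 = 431
Q: 8·3 + 24·1 + 38·5 + 35·1 + 21·4 + 32·2 = 421
T: 8·5 + 24·3 + 38·4 + 35·2 + 21·2 + 32·5 = 536
R: 8·2 + 24·4 + 38·1 + 35·3 + 21·5 + 32·4 = 488
T has the highest Borda score (536).

T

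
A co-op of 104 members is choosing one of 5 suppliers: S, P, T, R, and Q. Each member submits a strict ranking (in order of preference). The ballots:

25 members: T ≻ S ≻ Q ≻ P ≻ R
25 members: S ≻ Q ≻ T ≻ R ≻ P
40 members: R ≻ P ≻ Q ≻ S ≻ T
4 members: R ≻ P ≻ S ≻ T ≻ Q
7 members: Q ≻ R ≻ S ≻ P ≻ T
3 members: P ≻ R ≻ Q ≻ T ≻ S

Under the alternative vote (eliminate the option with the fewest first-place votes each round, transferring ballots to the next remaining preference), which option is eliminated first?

Round 1: S 25, P 3, T 25, R 44, Q 7. Eliminate P.

P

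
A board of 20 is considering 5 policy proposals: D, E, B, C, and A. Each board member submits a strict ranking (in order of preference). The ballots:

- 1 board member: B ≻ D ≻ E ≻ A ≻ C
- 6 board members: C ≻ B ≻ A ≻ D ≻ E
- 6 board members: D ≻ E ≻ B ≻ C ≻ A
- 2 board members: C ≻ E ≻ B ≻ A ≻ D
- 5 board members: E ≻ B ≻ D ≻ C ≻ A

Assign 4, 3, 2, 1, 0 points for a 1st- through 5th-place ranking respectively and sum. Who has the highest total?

B

D: 1·3 + 6·1 + 6·4 + 2·0 + 5·2 = 43
E: 1·2 + 6·0 + 6·3 + 2·3 + 5·4 = 46
B: 1·4 + 6·3 + 6·2 + 2·2 + 5·3 = 53
C: 1·0 + 6·4 + 6·1 + 2·4 + 5·1 = 43
A: 1·1 + 6·2 + 6·0 + 2·1 + 5·0 = 15
B has the highest Borda score (53).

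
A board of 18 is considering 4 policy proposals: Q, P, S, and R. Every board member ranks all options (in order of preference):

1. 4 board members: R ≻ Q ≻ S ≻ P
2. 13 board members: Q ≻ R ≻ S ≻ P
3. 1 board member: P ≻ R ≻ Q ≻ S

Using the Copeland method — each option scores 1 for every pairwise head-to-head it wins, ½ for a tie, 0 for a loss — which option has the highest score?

Q: beats P, S, and R → score 3.
P: loses to Q, S, and R → score 0.
S: beats P; loses to Q and R → score 1.
R: beats P and S; loses to Q → score 2.
Q has the best pairwise record.

Q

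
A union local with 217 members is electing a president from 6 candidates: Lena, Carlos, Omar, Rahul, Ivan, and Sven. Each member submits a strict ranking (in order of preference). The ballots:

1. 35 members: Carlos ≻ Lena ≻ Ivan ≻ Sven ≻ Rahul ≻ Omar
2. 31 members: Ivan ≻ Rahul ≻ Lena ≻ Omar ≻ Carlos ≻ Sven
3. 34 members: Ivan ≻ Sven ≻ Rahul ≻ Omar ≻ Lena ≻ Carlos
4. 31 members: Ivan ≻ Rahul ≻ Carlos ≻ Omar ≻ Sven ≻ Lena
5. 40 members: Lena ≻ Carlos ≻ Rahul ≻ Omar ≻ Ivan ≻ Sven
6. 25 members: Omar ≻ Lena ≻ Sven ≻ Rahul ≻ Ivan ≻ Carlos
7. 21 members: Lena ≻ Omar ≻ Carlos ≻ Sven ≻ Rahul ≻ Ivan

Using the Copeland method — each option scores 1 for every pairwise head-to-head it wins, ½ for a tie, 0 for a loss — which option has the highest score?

Lena

Lena: beats Carlos, Omar, Rahul, Ivan, and Sven → score 5.
Carlos: beats Sven; loses to Lena, Omar, Rahul, and Ivan → score 1.
Omar: beats Carlos and Sven; loses to Lena, Rahul, and Ivan → score 2.
Rahul: beats Carlos and Omar; loses to Lena, Ivan, and Sven → score 2.
Ivan: beats Carlos, Omar, Rahul, and Sven; loses to Lena → score 4.
Sven: beats Rahul; loses to Lena, Carlos, Omar, and Ivan → score 1.
Lena has the best pairwise record.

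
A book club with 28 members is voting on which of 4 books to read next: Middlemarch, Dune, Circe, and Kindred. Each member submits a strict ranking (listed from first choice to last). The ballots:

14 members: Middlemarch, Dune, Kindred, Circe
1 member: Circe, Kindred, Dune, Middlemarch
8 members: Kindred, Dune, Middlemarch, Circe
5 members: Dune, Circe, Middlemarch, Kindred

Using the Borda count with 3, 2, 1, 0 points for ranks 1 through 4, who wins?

Middlemarch: 14·3 + 1·0 + 8·1 + 5·1 = 55
Dune: 14·2 + 1·1 + 8·2 + 5·3 = 60
Circe: 14·0 + 1·3 + 8·0 + 5·2 = 13
Kindred: 14·1 + 1·2 + 8·3 + 5·0 = 40
Dune has the highest Borda score (60).

Dune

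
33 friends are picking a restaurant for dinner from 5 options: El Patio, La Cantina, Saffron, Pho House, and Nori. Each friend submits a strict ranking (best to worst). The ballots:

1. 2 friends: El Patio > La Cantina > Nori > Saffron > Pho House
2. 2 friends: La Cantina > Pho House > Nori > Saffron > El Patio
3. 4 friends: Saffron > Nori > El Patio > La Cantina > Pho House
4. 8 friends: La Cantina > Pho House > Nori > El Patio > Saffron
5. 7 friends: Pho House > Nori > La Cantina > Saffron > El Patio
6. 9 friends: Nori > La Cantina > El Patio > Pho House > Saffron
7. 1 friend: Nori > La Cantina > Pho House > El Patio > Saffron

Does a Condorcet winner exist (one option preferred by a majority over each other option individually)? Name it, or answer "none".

none

Checking pairwise contests:
La Cantina beats El Patio 27–6.
Nori beats La Cantina 21–12.
El Patio beats Saffron 20–13.
La Cantina beats Pho House 26–7.
Pho House beats Nori 17–16.
Every option loses at least one head-to-head, so there is no Condorcet winner.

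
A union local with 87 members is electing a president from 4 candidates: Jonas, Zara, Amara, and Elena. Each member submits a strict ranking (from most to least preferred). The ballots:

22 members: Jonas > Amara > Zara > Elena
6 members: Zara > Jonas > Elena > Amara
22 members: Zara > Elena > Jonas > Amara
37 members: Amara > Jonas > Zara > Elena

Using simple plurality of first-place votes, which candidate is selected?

First-place votes: Jonas 22, Zara 28, Amara 37, Elena 0.
Amara has the most first-place votes.

Amara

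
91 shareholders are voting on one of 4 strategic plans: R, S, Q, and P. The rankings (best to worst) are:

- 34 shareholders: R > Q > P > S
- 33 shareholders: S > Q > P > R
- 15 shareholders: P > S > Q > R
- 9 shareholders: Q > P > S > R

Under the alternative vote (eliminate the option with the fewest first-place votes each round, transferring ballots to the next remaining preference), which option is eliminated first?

Round 1: R 34, S 33, Q 9, P 15. Eliminate Q.

Q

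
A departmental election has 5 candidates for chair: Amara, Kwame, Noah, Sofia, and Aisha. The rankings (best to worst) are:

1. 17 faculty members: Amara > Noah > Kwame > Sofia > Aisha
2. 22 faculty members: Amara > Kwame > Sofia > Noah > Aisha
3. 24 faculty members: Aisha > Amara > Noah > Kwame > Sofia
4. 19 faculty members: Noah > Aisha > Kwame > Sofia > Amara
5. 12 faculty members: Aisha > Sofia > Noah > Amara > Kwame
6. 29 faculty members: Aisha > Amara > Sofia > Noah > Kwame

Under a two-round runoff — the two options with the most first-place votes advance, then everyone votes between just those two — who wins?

Round 1 first-place votes: Amara 39, Kwame 0, Noah 19, Sofia 0, Aisha 65.
Aisha and Amara advance.
Runoff: Aisha is preferred to Amara by 84 voters; Amara by 39.
Aisha wins the runoff.

Aisha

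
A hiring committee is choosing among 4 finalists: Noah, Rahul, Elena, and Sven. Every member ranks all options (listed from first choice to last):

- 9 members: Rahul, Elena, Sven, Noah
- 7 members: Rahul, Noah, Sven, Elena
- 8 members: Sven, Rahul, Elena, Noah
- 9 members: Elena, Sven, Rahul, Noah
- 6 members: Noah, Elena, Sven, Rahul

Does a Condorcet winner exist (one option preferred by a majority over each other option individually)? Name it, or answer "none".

Checking pairwise contests:
Rahul beats Noah 33–6.
Sven beats Rahul 23–16.
Rahul beats Elena 24–15.
Elena beats Sven 24–15.
Every option loses at least one head-to-head, so there is no Condorcet winner.

none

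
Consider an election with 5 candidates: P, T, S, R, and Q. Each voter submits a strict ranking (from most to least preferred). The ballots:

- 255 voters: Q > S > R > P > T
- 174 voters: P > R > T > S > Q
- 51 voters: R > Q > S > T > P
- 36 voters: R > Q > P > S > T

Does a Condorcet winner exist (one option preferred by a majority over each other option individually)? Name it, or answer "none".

R

R vs P: 342–174 for R.
R vs T: 516–0 for R.
R vs S: 261–255 for R.
R vs Q: 261–255 for R.
R beats every other option head-to-head.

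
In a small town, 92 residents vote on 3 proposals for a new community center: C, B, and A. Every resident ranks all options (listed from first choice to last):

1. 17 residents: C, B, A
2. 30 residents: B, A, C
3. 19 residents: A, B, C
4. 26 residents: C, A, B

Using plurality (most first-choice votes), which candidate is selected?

First-place votes: C 43, B 30, A 19.
C has the most first-place votes.

C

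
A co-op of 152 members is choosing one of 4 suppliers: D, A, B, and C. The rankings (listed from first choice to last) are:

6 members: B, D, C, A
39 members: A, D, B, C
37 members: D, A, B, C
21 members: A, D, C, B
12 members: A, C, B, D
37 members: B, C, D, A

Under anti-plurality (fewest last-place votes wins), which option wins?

Last-place votes: D 12, A 43, B 21, C 76.
D is ranked last by the fewest voters, so D wins.

D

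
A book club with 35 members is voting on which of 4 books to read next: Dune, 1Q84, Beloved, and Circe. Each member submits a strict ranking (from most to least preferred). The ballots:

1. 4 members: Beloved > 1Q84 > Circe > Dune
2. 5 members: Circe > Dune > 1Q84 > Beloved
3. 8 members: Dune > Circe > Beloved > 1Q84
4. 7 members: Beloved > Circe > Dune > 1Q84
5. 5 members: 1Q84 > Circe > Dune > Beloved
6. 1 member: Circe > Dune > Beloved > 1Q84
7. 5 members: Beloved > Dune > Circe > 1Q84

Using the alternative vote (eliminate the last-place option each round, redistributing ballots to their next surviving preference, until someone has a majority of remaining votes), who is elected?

Round 1: Dune 8, 1Q84 5, Beloved 16, Circe 6. Eliminate 1Q84.
Round 2: Dune 8, Beloved 16, Circe 11. Eliminate Dune.
Round 3: Beloved 16, Circe 19. Circe has a majority.

Circe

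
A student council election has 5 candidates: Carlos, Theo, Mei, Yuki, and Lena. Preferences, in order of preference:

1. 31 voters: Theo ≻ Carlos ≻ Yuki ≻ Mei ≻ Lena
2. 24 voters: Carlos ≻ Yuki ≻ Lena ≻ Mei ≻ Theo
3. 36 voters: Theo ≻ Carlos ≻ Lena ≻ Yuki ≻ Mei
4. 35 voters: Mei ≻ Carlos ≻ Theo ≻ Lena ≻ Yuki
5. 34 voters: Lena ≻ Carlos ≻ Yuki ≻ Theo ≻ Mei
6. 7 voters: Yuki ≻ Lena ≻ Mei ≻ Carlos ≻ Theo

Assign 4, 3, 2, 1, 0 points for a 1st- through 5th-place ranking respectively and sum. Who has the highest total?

Carlos: 31·3 + 24·4 + 36·3 + 35·3 + 34·3 + 7·1 = 511
Theo: 31·4 + 24·0 + 36·4 + 35·2 + 34·1 + 7·0 = 372
Mei: 31·1 + 24·1 + 36·0 + 35·4 + 34·0 + 7·2 = 209
Yuki: 31·2 + 24·3 + 36·1 + 35·0 + 34·2 + 7·4 = 266
Lena: 31·0 + 24·2 + 36·2 + 35·1 + 34·4 + 7·3 = 312
Carlos has the highest Borda score (511).

Carlos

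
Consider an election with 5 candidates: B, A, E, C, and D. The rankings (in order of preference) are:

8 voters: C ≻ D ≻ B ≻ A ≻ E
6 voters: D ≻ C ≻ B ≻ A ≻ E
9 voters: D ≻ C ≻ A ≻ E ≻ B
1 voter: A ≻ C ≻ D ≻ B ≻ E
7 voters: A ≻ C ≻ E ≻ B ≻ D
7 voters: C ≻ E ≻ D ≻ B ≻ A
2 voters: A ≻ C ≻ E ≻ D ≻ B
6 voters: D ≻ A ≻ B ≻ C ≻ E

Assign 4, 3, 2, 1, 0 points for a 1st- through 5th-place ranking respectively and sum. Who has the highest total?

B: 8·2 + 6·2 + 9·0 + 1·1 + 7·1 + 7·1 + 2·0 + 6·2 = 55
A: 8·1 + 6·1 + 9·2 + 1·4 + 7·4 + 7·0 + 2·4 + 6·3 = 90
E: 8·0 + 6·0 + 9·1 + 1·0 + 7·2 + 7·3 + 2·2 + 6·0 = 48
C: 8·4 + 6·3 + 9·3 + 1·3 + 7·3 + 7·4 + 2·3 + 6·1 = 141
D: 8·3 + 6·4 + 9·4 + 1·2 + 7·0 + 7·2 + 2·1 + 6·4 = 126
C has the highest Borda score (141).

C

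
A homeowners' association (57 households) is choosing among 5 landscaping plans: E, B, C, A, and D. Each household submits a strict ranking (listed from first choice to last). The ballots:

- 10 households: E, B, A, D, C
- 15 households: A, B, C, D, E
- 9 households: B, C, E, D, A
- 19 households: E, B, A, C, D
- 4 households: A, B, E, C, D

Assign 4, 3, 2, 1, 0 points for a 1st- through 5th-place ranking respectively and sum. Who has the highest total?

B

E: 10·4 + 15·0 + 9·2 + 19·4 + 4·2 = 142
B: 10·3 + 15·3 + 9·4 + 19·3 + 4·3 = 180
C: 10·0 + 15·2 + 9·3 + 19·1 + 4·1 = 80
A: 10·2 + 15·4 + 9·0 + 19·2 + 4·4 = 134
D: 10·1 + 15·1 + 9·1 + 19·0 + 4·0 = 34
B has the highest Borda score (180).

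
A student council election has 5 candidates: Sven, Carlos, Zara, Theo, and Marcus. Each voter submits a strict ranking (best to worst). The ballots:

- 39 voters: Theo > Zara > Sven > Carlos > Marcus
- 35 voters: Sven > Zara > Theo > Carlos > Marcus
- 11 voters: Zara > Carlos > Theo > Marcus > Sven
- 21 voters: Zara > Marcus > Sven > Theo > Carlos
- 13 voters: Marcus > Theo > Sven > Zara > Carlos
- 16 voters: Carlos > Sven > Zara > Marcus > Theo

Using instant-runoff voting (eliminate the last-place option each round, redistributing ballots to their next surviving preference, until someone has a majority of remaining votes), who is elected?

Round 1: Sven 35, Carlos 16, Zara 32, Theo 39, Marcus 13. Eliminate Marcus.
Round 2: Sven 35, Carlos 16, Zara 32, Theo 52. Eliminate Carlos.
Round 3: Sven 51, Zara 32, Theo 52. Eliminate Zara.
Round 4: Sven 72, Theo 63. Sven has a majority.

Sven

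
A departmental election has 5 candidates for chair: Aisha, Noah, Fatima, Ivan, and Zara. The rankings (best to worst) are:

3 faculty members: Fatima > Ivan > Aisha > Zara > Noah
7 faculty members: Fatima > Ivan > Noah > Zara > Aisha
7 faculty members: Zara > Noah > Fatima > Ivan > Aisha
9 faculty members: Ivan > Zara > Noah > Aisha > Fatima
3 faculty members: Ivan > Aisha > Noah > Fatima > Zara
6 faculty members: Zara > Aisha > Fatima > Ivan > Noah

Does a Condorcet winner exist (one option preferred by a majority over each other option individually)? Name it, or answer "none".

none

Checking pairwise contests:
Noah beats Aisha 23–12.
Ivan beats Noah 28–7.
Aisha beats Fatima 18–17.
Fatima beats Ivan 23–12.
Ivan beats Zara 22–13.
Every option loses at least one head-to-head, so there is no Condorcet winner.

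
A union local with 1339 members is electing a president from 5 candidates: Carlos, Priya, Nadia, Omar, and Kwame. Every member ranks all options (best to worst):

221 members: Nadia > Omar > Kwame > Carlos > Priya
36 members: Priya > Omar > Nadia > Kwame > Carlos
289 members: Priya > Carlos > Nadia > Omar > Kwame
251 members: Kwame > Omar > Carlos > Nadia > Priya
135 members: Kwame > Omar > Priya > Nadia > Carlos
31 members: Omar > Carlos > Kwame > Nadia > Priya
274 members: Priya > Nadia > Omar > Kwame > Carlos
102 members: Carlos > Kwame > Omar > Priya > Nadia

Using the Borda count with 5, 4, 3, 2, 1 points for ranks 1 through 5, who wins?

Carlos: 221·2 + 36·1 + 289·4 + 251·3 + 135·1 + 31·4 + 274·1 + 102·5 = 3430
Priya: 221·1 + 36·5 + 289·5 + 251·1 + 135·3 + 31·1 + 274·5 + 102·2 = 4107
Nadia: 221·5 + 36·3 + 289·3 + 251·2 + 135·2 + 31·2 + 274·4 + 102·1 = 4112
Omar: 221·4 + 36·4 + 289·2 + 251·4 + 135·4 + 31·5 + 274·3 + 102·3 = 4433
Kwame: 221·3 + 36·2 + 289·1 + 251·5 + 135·5 + 31·3 + 274·2 + 102·4 = 4003
Omar has the highest Borda score (4433).

Omar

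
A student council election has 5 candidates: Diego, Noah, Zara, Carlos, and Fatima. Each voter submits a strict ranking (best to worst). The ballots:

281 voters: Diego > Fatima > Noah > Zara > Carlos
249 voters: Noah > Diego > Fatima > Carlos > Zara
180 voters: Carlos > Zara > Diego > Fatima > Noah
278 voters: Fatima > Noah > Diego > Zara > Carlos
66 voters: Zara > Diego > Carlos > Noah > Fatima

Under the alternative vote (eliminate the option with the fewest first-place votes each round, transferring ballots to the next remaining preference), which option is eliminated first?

Zara

Round 1: Diego 281, Noah 249, Zara 66, Carlos 180, Fatima 278. Eliminate Zara.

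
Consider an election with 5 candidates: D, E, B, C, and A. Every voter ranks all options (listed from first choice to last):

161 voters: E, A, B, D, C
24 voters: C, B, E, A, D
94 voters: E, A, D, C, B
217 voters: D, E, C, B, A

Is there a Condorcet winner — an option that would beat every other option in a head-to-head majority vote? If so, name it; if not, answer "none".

E vs D: 279–217 for E.
E vs B: 472–24 for E.
E vs C: 472–24 for E.
E vs A: 496–0 for E.
E beats every other option head-to-head.

E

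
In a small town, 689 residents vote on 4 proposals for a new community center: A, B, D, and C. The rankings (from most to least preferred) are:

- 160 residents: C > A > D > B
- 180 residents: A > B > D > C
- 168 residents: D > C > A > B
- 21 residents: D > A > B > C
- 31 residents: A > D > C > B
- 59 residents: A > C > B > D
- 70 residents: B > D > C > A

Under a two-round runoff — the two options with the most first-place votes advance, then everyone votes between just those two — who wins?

Round 1 first-place votes: A 270, B 70, D 189, C 160.
A and D advance.
Runoff: A is preferred to D by 430 voters; D by 259.
A wins the runoff.

A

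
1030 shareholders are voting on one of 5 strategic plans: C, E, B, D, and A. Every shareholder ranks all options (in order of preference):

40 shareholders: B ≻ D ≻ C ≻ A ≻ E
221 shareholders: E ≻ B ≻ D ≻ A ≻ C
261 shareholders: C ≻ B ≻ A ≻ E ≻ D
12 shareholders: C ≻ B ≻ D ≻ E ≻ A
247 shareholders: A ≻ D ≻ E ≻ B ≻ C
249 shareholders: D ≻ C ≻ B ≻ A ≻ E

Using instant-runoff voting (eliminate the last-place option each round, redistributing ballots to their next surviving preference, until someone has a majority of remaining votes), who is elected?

Round 1: C 273, E 221, B 40, D 249, A 247. Eliminate B.
Round 2: C 273, E 221, D 289, A 247. Eliminate E.
Round 3: C 273, D 510, A 247. Eliminate A.
Round 4: C 273, D 757. D has a majority.

D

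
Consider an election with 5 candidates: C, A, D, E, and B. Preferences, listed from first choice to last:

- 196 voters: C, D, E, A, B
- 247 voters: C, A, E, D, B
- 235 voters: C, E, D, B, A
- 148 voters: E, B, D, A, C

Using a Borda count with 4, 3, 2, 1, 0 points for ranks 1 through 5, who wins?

C: 196·4 + 247·4 + 235·4 + 148·0 = 2712
A: 196·1 + 247·3 + 235·0 + 148·1 = 1085
D: 196·3 + 247·1 + 235·2 + 148·2 = 1601
E: 196·2 + 247·2 + 235·3 + 148·4 = 2183
B: 196·0 + 247·0 + 235·1 + 148·3 = 679
C has the highest Borda score (2712).

C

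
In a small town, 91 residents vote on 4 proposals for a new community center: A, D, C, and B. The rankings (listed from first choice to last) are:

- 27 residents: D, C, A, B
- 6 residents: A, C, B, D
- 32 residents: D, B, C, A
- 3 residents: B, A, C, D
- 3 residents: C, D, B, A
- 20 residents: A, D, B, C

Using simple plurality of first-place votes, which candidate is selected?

First-place votes: A 26, D 59, C 3, B 3.
D has the most first-place votes.

D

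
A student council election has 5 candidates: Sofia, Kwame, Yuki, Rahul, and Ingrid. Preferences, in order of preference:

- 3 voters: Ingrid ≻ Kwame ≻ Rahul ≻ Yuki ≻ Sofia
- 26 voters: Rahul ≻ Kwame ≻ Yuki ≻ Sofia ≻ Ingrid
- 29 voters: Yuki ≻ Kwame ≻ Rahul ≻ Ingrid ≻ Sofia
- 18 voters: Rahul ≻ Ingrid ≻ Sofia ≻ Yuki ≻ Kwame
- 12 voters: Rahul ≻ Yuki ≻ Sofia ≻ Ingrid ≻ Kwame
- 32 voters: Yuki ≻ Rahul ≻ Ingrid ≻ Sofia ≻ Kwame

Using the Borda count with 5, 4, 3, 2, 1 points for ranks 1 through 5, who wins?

Sofia: 3·1 + 26·2 + 29·1 + 18·3 + 12·3 + 32·2 = 238
Kwame: 3·4 + 26·4 + 29·4 + 18·1 + 12·1 + 32·1 = 294
Yuki: 3·2 + 26·3 + 29·5 + 18·2 + 12·4 + 32·5 = 473
Rahul: 3·3 + 26·5 + 29·3 + 18·5 + 12·5 + 32·4 = 504
Ingrid: 3·5 + 26·1 + 29·2 + 18·4 + 12·2 + 32·3 = 291
Rahul has the highest Borda score (504).

Rahul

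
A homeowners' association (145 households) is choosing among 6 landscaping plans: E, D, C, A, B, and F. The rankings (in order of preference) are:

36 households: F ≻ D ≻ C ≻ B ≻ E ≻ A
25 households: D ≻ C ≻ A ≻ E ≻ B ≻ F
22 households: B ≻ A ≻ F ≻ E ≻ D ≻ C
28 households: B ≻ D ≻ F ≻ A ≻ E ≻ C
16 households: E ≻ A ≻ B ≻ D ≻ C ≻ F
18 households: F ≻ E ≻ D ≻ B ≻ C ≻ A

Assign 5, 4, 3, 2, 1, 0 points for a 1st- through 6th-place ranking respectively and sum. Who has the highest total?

E: 36·1 + 25·2 + 22·2 + 28·1 + 16·5 + 18·4 = 310
D: 36·4 + 25·5 + 22·1 + 28·4 + 16·2 + 18·3 = 489
C: 36·3 + 25·4 + 22·0 + 28·0 + 16·1 + 18·1 = 242
A: 36·0 + 25·3 + 22·4 + 28·2 + 16·4 + 18·0 = 283
B: 36·2 + 25·1 + 22·5 + 28·5 + 16·3 + 18·2 = 431
F: 36·5 + 25·0 + 22·3 + 28·3 + 16·0 + 18·5 = 420
D has the highest Borda score (489).

D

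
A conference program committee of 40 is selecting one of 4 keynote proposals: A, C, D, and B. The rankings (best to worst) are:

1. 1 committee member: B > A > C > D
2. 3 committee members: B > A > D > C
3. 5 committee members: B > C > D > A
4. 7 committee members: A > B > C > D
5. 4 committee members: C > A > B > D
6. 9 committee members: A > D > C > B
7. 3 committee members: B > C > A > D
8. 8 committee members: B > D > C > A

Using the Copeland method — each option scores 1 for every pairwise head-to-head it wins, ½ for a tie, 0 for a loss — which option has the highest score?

A: beats D; ties C and B → score 2.
C: ties A and D; loses to B → score 1.
D: ties C; loses to A and B → score 0.5.
B: beats C and D; ties A → score 2.5.
B has the best pairwise record.

B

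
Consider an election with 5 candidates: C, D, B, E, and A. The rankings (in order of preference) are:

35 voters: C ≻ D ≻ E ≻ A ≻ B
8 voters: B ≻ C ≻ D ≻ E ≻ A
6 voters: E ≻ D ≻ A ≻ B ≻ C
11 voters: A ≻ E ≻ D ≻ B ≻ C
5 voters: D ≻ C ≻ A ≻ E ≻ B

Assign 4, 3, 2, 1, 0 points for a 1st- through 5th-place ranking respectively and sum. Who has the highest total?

D

C: 35·4 + 8·3 + 6·0 + 11·0 + 5·3 = 179
D: 35·3 + 8·2 + 6·3 + 11·2 + 5·4 = 181
B: 35·0 + 8·4 + 6·1 + 11·1 + 5·0 = 49
E: 35·2 + 8·1 + 6·4 + 11·3 + 5·1 = 140
A: 35·1 + 8·0 + 6·2 + 11·4 + 5·2 = 101
D has the highest Borda score (181).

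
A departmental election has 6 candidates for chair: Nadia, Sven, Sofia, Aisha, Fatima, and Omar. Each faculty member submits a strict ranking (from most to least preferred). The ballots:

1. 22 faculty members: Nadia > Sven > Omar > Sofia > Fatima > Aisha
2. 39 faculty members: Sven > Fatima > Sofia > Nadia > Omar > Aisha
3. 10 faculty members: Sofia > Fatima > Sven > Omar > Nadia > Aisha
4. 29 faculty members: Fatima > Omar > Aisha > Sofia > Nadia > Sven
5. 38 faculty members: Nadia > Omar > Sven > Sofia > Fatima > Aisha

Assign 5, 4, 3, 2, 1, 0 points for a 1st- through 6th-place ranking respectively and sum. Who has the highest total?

Nadia: 22·5 + 39·2 + 10·1 + 29·1 + 38·5 = 417
Sven: 22·4 + 39·5 + 10·3 + 29·0 + 38·3 = 427
Sofia: 22·2 + 39·3 + 10·5 + 29·2 + 38·2 = 345
Aisha: 22·0 + 39·0 + 10·0 + 29·3 + 38·0 = 87
Fatima: 22·1 + 39·4 + 10·4 + 29·5 + 38·1 = 401
Omar: 22·3 + 39·1 + 10·2 + 29·4 + 38·4 = 393
Sven has the highest Borda score (427).

Sven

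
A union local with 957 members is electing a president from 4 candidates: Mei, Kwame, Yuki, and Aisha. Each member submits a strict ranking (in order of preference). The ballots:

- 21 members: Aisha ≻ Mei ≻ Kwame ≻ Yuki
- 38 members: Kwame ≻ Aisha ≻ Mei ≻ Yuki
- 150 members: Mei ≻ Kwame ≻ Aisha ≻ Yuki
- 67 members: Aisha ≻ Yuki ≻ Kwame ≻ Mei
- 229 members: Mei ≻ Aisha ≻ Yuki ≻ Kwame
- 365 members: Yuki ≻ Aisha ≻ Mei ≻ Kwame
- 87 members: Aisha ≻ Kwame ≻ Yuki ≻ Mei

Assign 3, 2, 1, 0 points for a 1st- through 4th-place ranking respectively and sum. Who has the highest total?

Mei: 21·2 + 38·1 + 150·3 + 67·0 + 229·3 + 365·1 + 87·0 = 1582
Kwame: 21·1 + 38·3 + 150·2 + 67·1 + 229·0 + 365·0 + 87·2 = 676
Yuki: 21·0 + 38·0 + 150·0 + 67·2 + 229·1 + 365·3 + 87·1 = 1545
Aisha: 21·3 + 38·2 + 150·1 + 67·3 + 229·2 + 365·2 + 87·3 = 1939
Aisha has the highest Borda score (1939).

Aisha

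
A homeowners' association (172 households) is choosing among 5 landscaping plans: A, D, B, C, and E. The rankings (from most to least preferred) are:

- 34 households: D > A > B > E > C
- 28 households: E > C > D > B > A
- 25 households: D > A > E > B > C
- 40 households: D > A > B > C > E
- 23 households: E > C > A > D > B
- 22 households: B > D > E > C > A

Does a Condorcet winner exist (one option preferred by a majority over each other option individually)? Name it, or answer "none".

D vs A: 149–23 for D.
D vs B: 150–22 for D.
D vs C: 121–51 for D.
D vs E: 121–51 for D.
D beats every other option head-to-head.

D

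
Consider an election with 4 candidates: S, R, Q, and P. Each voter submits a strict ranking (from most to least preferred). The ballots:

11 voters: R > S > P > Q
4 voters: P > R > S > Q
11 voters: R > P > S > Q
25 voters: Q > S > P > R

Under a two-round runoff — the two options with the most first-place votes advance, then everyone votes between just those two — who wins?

R

Round 1 first-place votes: S 0, R 22, Q 25, P 4.
Q and R advance.
Runoff: Q is preferred to R by 25 voters; R by 26.
R wins the runoff.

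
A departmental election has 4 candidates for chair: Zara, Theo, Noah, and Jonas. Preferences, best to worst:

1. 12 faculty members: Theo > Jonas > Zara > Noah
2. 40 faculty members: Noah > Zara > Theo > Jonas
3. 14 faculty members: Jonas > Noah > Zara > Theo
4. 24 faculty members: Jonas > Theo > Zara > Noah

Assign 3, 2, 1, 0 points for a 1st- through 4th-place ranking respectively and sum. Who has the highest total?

Noah

Zara: 12·1 + 40·2 + 14·1 + 24·1 = 130
Theo: 12·3 + 40·1 + 14·0 + 24·2 = 124
Noah: 12·0 + 40·3 + 14·2 + 24·0 = 148
Jonas: 12·2 + 40·0 + 14·3 + 24·3 = 138
Noah has the highest Borda score (148).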